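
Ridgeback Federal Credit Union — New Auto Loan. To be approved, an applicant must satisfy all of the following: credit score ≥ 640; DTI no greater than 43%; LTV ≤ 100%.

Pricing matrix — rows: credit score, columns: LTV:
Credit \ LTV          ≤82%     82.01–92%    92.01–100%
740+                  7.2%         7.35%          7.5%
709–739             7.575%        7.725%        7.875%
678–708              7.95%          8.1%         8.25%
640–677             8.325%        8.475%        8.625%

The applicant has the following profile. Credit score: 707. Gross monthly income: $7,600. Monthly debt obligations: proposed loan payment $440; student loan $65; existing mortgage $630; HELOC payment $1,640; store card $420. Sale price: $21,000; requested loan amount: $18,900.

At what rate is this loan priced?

Credit score 707 ≥ 640; Total monthly debts = (440 + 65 + 630 + 1,640 + 420) = 3,195. Debt-to-income = 3,195/7,600 = 42% — meets 43% limit
Loan-to-value = 18,900/21,000 = 90% — pass (100% max)
Row: 707 falls in 678–708. Column: 90% falls in 82.01–92%. Rate = 8.1%.

8.1%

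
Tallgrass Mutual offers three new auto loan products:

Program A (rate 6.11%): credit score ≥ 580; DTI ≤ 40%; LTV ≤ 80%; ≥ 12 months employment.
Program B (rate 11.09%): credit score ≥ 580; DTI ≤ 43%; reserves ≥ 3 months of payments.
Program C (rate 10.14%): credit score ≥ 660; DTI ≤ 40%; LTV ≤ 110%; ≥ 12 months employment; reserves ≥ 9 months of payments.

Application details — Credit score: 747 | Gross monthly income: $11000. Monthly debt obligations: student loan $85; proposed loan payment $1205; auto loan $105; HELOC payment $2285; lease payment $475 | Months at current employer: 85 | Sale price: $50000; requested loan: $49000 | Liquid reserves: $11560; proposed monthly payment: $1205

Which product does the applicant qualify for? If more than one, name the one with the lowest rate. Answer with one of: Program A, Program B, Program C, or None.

Total debts = (85 + 1,205 + 105 + 2,285 + 475) = 4,155; DTI = 4,155/11,000 = 37.8%.
LTV = 49,000/50,000 = 98%.
Reserves = 11,560/1,205 = 9.6 months.
Program A: score 747 ≥ 580; DTI 37.8% ≤ 40%; LTV 98% > 80%; employment 85 ≥ 12 mo → does not qualify.
Program B: score 747 ≥ 580; DTI 37.8% ≤ 43%; reserves 9.6 ≥ 3 mo → qualifies.
Program C: score 747 ≥ 660; DTI 37.8% ≤ 40%; LTV 98% ≤ 110%; employment 85 ≥ 12 mo; reserves 9.6 ≥ 9 mo → qualifies.
Qualifying: Program B, Program C. Lowest rate is 10.14% → Program C.

Program C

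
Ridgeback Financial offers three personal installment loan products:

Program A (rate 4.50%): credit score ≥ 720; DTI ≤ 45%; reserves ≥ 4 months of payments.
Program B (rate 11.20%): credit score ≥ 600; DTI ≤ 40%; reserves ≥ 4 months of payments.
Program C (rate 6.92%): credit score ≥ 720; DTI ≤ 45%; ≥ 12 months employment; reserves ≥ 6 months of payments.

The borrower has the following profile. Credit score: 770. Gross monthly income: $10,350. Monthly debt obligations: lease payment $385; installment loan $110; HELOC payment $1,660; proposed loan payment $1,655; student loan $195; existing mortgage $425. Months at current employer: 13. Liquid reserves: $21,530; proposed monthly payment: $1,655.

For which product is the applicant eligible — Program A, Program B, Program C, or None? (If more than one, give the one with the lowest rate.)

Total debts = (385 + 110 + 1,660 + 1,655 + 195 + 425) = 4,430; DTI = 4,430/10,350 = 42.8%.
Reserves = 21,530/1,655 = 13.0 months.
Program A: score 770 ≥ 720; DTI 42.8% ≤ 45%; reserves 13.0 ≥ 4 mo → qualifies.
Program B: score 770 ≥ 600; DTI 42.8% > 40%; reserves 13.0 ≥ 4 mo → does not qualify.
Program C: score 770 ≥ 720; DTI 42.8% ≤ 45%; employment 13 ≥ 12 mo; reserves 13.0 ≥ 6 mo → qualifies.
Qualifying: Program A, Program C. Lowest rate is 4.50% → Program A.

Program A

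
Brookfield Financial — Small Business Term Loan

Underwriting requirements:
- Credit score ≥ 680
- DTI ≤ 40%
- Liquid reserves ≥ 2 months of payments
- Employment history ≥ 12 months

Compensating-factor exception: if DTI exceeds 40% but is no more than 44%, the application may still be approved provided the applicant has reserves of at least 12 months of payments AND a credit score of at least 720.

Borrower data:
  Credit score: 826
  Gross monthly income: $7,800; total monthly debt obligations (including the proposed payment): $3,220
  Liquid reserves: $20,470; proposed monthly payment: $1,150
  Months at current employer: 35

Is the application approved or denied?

Approved

Credit score 826 ≥ 680 (meets base)
DTI: 3,220 ÷ 7,800 = 41.3%, over the 40% base limit.
Reserves: 20,470 ÷ 1,150 = 17.8 months (meets 2-month minimum)
Employment 35 ≥ 12 months
DTI 41.3% is within the 40%–44% exception band; checking compensating factors.
Override check — reserves: 17.8 mo (ok); score: 826 (ok).
Both compensating conditions met → exception applies.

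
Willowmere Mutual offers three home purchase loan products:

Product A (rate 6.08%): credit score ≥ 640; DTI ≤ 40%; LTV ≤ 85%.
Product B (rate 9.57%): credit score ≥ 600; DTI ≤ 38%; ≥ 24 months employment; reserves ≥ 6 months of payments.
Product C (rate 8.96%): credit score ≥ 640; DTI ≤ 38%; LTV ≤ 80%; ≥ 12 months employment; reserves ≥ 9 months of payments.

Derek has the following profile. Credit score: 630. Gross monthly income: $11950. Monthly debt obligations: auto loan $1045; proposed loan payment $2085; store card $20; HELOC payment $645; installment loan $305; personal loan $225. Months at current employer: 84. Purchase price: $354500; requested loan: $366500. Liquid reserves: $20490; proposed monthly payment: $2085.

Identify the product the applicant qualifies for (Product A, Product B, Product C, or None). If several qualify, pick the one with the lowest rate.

Total debts = (1,045 + 2,085 + 20 + 645 + 305 + 225) = 4,325; DTI = 4,325/11,950 = 36.2%.
LTV = 366,500/354,500 = 103.4%.
Reserves = 20,490/2,085 = 9.8 months.
Product A: score 630 < 640; DTI 36.2% ≤ 40%; LTV 103.4% > 85% → does not qualify.
Product B: score 630 ≥ 600; DTI 36.2% ≤ 38%; employment 84 ≥ 24 mo; reserves 9.8 ≥ 6 mo → qualifies.
Product C: score 630 < 640; DTI 36.2% ≤ 38%; LTV 103.4% > 80%; employment 84 ≥ 12 mo; reserves 9.8 ≥ 9 mo → does not qualify.

Product B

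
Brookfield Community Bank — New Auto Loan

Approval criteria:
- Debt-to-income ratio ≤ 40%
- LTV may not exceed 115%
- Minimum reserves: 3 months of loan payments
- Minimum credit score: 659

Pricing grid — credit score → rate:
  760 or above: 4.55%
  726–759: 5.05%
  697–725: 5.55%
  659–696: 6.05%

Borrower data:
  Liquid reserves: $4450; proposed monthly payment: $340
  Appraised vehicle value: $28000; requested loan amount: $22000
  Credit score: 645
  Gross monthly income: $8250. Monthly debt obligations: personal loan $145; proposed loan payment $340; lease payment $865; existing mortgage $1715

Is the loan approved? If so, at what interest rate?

Credit score 645 < 659 (below minimum)
Reserves = 4,450/340 = 13.1 months ≥ 3
LTV: 22,000 ÷ 28,000 = 78.6%, within 115% cap
Total monthly debts = (145 + 340 + 865 + 1,715) = 3,065. DTI = 3,065/8,250 = 37.2% ≤ 40%
Not all requirements met → denied.

Denied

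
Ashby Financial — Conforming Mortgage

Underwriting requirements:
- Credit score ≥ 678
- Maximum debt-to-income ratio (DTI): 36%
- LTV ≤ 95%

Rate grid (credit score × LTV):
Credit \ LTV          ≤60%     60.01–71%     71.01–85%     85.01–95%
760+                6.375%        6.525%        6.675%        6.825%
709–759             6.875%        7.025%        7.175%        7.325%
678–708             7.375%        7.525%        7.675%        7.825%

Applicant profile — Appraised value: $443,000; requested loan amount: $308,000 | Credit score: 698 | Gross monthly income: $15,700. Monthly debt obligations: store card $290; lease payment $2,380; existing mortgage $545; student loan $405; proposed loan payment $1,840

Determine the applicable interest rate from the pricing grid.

7.525%

Credit score 698 ≥ 678; Total monthly debts = (290 + 2,380 + 545 + 405 + 1,840) = 5,460. Debt-to-income = 5,460/15,700 = 34.8% — meets 36% limit
LTV = 308,000/443,000 = 69.5% ≤ 95%
Row: 698 falls in 678–708. Column: 69.5% falls in 60.01–71%. Rate = 7.525%.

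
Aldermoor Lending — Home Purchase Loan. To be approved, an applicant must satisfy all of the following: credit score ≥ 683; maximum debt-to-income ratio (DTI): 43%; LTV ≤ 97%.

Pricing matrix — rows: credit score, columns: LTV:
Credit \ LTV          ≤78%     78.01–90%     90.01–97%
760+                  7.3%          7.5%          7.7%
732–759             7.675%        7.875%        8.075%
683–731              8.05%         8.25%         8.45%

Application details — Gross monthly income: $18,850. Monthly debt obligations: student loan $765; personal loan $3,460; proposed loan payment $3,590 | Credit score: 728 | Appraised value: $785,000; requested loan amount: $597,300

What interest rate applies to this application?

Credit score 728 ≥ 683; Total monthly debts = (765 + 3,460 + 3,590) = 7,815. DTI: 7,815 ÷ 18,850 = 41.5%, within the 43% cap
Loan-to-value = 597,300/785,000 = 76.1% — pass (97% max)
Row: 728 falls in 683–731. Column: 76.1% falls in ≤78%. Rate = 8.05%.

8.05%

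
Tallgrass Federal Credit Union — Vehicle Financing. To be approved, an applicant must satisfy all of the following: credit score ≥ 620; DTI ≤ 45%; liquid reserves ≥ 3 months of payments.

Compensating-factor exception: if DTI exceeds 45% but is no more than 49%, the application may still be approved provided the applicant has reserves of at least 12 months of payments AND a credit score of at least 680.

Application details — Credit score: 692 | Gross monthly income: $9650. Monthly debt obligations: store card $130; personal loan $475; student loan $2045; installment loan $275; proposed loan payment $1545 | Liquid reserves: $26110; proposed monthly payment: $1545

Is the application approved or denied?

Approved

Credit score 692 ≥ 620 (meets base)
Total debts = (130 + 475 + 2,045 + 275 + 1,545) = 4,470. DTI: 4,470 ÷ 9,650 = 46.3%, over the 45% base limit.
Reserves = 26,110/1,545 = 16.9 months ≥ 3
46.3% falls in the override range (45%–49%), so the compensating-factor test applies.
Override check — reserves: 16.9 mo (ok); score: 692 (ok).
Both compensating conditions met → exception applies.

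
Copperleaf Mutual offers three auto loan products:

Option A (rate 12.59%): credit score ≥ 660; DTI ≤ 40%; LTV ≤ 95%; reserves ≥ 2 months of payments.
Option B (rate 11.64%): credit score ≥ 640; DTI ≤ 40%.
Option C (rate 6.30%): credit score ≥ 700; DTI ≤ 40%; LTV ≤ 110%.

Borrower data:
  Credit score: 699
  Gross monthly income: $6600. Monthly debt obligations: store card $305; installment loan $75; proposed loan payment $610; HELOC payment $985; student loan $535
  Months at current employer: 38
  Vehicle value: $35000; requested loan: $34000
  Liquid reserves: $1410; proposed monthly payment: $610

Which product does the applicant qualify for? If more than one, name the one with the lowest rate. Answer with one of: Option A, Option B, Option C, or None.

Option B

Total debts = (305 + 75 + 610 + 985 + 535) = 2,510; DTI = 2,510/6,600 = 38%.
LTV = 34,000/35,000 = 97.1%.
Reserves = 1,410/610 = 2.3 months.
Option A: score 699 ≥ 660; DTI 38% ≤ 40%; LTV 97.1% > 95%; reserves 2.3 ≥ 2 mo → does not qualify.
Option B: score 699 ≥ 640; DTI 38% ≤ 40% → qualifies.
Option C: score 699 < 700; DTI 38% ≤ 40%; LTV 97.1% ≤ 110% → does not qualify.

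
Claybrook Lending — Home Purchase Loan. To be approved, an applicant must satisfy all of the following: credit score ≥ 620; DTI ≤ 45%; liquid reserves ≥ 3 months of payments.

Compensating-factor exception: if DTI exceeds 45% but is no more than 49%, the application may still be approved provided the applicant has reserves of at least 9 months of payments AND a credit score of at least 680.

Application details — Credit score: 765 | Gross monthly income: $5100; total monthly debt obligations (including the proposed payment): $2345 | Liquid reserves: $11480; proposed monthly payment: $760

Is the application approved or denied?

Approved

Credit score 765 ≥ 620 (meets base)
DTI = 2,345/5,100 = 46% > 45% — standard DTI limit exceeded.
Reserves: 11,480 ÷ 760 = 15.1 months (meets 3-month minimum)
46% falls in the override range (45%–49%), so the compensating-factor test applies.
Override check — reserves: 15.1 mo (ok); score: 765 (ok).
Both compensating conditions met → exception applies.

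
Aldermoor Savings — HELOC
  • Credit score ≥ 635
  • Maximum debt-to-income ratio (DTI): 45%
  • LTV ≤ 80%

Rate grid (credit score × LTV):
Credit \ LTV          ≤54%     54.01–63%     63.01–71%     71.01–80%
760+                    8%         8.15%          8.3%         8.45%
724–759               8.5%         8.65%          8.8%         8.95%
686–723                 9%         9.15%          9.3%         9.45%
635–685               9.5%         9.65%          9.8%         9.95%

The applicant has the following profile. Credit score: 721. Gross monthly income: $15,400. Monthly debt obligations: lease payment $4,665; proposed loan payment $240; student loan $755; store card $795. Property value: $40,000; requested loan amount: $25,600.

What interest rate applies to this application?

9.3%

Credit score 721 ≥ 635; Total monthly debts = (4,665 + 240 + 755 + 795) = 6,455. DTI = 6,455/15,400 = 41.9% ≤ 45%
LTV = 25,600/40,000 = 64% ≤ 80%
Row: 721 falls in 686–723. Column: 64% falls in 63.01–71%. Rate = 9.3%.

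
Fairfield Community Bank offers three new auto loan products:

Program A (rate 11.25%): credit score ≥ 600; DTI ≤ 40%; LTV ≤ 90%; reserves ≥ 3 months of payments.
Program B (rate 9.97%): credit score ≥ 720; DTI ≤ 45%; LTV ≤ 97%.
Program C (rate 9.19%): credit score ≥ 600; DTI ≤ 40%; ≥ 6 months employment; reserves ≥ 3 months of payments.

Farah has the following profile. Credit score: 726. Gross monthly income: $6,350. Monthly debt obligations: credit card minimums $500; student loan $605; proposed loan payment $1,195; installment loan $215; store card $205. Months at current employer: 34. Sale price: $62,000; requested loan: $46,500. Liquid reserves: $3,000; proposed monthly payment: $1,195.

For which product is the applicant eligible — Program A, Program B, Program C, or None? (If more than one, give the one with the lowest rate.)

Total debts = (500 + 605 + 1,195 + 215 + 205) = 2,720; DTI = 2,720/6,350 = 42.8%.
LTV = 46,500/62,000 = 75%.
Reserves = 3,000/1,195 = 2.5 months.
Program A: score 726 ≥ 600; DTI 42.8% > 40%; LTV 75% ≤ 90%; reserves 2.5 < 3 mo → does not qualify.
Program B: score 726 ≥ 720; DTI 42.8% ≤ 45%; LTV 75% ≤ 97% → qualifies.
Program C: score 726 ≥ 600; DTI 42.8% > 40%; employment 34 ≥ 6 mo; reserves 2.5 < 3 mo → does not qualify.

Program B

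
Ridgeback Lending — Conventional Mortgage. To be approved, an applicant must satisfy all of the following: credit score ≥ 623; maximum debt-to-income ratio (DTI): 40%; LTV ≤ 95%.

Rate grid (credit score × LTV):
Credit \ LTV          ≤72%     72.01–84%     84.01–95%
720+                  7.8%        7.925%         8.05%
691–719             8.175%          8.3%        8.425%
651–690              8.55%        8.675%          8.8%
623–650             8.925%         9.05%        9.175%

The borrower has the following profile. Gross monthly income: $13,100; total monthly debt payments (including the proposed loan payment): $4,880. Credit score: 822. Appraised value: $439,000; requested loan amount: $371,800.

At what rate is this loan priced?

8.05%

Credit score 822 ≥ 623; DTI = 4,880/13,100 = 37.3% ≤ 40%
LTV = 371,800/439,000 = 84.7% ≤ 95%
Credit 822 → row 720+; LTV 84.7% → column 84.01–95%. Grid cell → 8.05%.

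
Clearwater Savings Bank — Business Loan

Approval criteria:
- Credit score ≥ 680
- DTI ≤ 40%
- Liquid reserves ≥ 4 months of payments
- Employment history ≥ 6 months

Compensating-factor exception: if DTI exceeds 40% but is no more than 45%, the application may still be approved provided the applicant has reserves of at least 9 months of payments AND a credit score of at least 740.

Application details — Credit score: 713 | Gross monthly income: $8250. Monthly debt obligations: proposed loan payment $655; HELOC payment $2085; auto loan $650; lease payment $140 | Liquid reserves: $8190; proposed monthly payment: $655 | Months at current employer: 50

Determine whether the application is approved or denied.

Credit score 713 ≥ 680 (meets base)
Total debts = (655 + 2,085 + 650 + 140) = 3,530. DTI = 3,530/8,250 = 42.8% > 40% — standard DTI limit exceeded.
Liquid reserves cover 8,190/655 = 12.5 months — ≥ 4 required
Employment 50 ≥ 6 months
DTI 42.8% is within the 40%–45% exception band; checking compensating factors.
Override check — reserves: 12.5 mo (ok); score: 713 (below 740).
Override conditions not both satisfied; exception does not apply.

Denied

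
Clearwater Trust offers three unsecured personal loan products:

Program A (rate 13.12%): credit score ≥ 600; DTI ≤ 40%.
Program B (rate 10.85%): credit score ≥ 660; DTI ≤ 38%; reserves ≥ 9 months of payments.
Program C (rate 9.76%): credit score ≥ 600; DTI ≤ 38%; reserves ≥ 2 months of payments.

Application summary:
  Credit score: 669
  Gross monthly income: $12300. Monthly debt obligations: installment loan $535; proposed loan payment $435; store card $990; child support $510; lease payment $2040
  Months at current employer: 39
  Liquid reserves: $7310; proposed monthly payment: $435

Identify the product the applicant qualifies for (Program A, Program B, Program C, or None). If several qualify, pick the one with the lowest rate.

Total debts = (535 + 435 + 990 + 510 + 2,040) = 4,510; DTI = 4,510/12,300 = 36.7%.
Reserves = 7,310/435 = 16.8 months.
Program A: score 669 ≥ 600; DTI 36.7% ≤ 40% → qualifies.
Program B: score 669 ≥ 660; DTI 36.7% ≤ 38%; reserves 16.8 ≥ 9 mo → qualifies.
Program C: score 669 ≥ 600; DTI 36.7% ≤ 38%; reserves 16.8 ≥ 2 mo → qualifies.
Qualifying: Program A, Program B, Program C. Lowest rate is 9.76% → Program C.

Program C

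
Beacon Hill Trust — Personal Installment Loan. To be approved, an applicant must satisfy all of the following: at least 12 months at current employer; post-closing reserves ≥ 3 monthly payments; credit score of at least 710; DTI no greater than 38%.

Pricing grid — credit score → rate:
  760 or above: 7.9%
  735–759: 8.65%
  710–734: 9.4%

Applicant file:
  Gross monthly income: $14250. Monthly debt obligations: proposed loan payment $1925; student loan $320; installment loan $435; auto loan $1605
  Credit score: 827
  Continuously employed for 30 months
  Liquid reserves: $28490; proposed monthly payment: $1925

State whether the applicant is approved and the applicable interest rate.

Credit score 827 ≥ 710 (meets minimum)
Employment 30 ≥ 12 months
Reserves: 28,490 ÷ 1,925 = 14.8 months (meets 3-month minimum)
Total monthly debts = (1,925 + 320 + 435 + 1,605) = 4,285. DTI: 4,285 ÷ 14,250 = 30.1%, within the 38% cap
All requirements met. Score 827 falls in the 760 or above tier → 7.9%.

Approved at 7.9%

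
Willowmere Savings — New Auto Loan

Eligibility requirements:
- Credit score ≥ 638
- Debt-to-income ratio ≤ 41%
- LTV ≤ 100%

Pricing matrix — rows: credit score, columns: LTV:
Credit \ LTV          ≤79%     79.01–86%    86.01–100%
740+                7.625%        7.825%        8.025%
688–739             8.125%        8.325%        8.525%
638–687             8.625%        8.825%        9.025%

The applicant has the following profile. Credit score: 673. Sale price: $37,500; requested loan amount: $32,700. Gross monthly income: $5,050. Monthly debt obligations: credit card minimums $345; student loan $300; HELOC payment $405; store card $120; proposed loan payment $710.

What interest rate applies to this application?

Credit score 673 ≥ 638; Total monthly debts = (345 + 300 + 405 + 120 + 710) = 1,880. DTI = 1,880/5,050 = 37.2% ≤ 41%
LTV = 32,700/37,500 = 87.2% ≤ 100%
Row: 673 falls in 638–687. Column: 87.2% falls in 86.01–100%. Rate = 9.025%.

9.025%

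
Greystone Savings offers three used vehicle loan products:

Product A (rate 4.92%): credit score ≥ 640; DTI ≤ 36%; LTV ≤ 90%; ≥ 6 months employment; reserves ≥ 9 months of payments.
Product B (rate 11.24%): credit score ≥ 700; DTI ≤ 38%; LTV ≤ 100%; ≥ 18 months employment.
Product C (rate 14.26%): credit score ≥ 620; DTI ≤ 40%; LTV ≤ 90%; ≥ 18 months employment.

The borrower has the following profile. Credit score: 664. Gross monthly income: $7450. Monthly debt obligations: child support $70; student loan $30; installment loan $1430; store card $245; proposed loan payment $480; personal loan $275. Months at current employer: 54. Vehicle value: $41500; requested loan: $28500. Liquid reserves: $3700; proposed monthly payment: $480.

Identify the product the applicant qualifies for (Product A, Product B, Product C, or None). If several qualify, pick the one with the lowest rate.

Product C

Total debts = (70 + 30 + 1,430 + 245 + 480 + 275) = 2,530; DTI = 2,530/7,450 = 34%.
LTV = 28,500/41,500 = 68.7%.
Reserves = 3,700/480 = 7.7 months.
Product A: score 664 ≥ 640; DTI 34% ≤ 36%; LTV 68.7% ≤ 90%; employment 54 ≥ 6 mo; reserves 7.7 < 9 mo → does not qualify.
Product B: score 664 < 700; DTI 34% ≤ 38%; LTV 68.7% ≤ 100%; employment 54 ≥ 18 mo → does not qualify.
Product C: score 664 ≥ 620; DTI 34% ≤ 40%; LTV 68.7% ≤ 90%; employment 54 ≥ 18 mo → qualifies.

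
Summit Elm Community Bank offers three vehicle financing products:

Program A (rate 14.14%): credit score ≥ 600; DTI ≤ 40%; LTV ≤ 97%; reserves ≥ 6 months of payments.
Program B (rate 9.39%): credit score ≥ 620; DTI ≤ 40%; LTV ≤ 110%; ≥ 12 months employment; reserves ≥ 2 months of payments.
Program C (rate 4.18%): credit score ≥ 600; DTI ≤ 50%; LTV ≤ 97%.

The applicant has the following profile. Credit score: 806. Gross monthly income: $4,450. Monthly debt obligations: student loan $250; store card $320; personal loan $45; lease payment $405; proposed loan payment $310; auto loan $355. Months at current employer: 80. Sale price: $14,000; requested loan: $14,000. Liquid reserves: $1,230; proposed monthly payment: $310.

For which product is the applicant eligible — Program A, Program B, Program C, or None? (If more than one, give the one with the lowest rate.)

Total debts = (250 + 320 + 45 + 405 + 310 + 355) = 1,685; DTI = 1,685/4,450 = 37.9%.
LTV = 14,000/14,000 = 100%.
Reserves = 1,230/310 = 4.0 months.
Program A: score 806 ≥ 600; DTI 37.9% ≤ 40%; LTV 100% > 97%; reserves 4.0 < 6 mo → does not qualify.
Program B: score 806 ≥ 620; DTI 37.9% ≤ 40%; LTV 100% ≤ 110%; employment 80 ≥ 12 mo; reserves 4.0 ≥ 2 mo → qualifies.
Program C: score 806 ≥ 600; DTI 37.9% ≤ 50%; LTV 100% > 97% → does not qualify.

Program B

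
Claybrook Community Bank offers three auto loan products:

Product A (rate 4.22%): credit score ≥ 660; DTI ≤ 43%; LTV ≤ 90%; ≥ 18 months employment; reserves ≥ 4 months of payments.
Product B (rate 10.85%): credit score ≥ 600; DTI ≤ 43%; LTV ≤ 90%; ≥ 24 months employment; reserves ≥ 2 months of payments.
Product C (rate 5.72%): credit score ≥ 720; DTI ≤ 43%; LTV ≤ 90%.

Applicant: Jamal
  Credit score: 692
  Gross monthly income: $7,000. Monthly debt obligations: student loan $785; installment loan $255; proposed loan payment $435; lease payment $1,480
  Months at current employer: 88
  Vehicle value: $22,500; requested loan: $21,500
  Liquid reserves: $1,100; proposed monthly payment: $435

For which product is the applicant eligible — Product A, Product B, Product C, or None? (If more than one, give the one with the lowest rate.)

Total debts = (785 + 255 + 435 + 1,480) = 2,955; DTI = 2,955/7,000 = 42.2%.
LTV = 21,500/22,500 = 95.6%.
Reserves = 1,100/435 = 2.5 months.
Product A: score 692 ≥ 660; DTI 42.2% ≤ 43%; LTV 95.6% > 90%; employment 88 ≥ 18 mo; reserves 2.5 < 4 mo → does not qualify.
Product B: score 692 ≥ 600; DTI 42.2% ≤ 43%; LTV 95.6% > 90%; employment 88 ≥ 24 mo; reserves 2.5 ≥ 2 mo → does not qualify.
Product C: score 692 < 720; DTI 42.2% ≤ 43%; LTV 95.6% > 90% → does not qualify.

None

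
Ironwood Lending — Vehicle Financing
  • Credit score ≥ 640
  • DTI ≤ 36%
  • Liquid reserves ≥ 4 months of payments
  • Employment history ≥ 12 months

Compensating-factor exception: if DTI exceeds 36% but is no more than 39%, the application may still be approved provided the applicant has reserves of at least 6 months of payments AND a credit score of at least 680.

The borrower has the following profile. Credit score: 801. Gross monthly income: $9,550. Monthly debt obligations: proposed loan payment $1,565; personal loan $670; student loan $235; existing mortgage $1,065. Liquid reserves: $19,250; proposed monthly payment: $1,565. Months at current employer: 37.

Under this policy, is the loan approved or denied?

Credit score 801 ≥ 640 (meets base)
Total debts = (1,565 + 670 + 235 + 1,065) = 3,535. DTI = 3,535/9,550 = 37% > 36% — standard DTI limit exceeded.
Liquid reserves cover 19,250/1,565 = 12.3 months — ≥ 4 required
Employment 37 ≥ 12 months
37% falls in the override range (36%–39%), so the compensating-factor test applies.
Reserves 12.3 ≥ 6 months; credit score 801 ≥ 680.
Both compensating conditions met → exception applies.

Approved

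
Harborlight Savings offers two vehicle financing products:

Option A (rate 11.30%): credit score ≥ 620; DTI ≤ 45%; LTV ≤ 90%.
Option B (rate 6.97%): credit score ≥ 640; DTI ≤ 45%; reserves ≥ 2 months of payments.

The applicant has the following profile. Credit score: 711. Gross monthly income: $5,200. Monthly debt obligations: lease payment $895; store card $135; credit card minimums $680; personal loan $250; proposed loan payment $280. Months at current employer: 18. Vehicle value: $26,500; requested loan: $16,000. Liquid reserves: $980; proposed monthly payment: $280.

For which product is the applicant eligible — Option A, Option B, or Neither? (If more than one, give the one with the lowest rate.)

Total debts = (895 + 135 + 680 + 250 + 280) = 2,240; DTI = 2,240/5,200 = 43.1%.
LTV = 16,000/26,500 = 60.4%.
Reserves = 980/280 = 3.5 months.
Option A: score 711 ≥ 620; DTI 43.1% ≤ 45%; LTV 60.4% ≤ 90% → qualifies.
Option B: score 711 ≥ 640; DTI 43.1% ≤ 45%; reserves 3.5 ≥ 2 mo → qualifies.
Qualifying: Option A, Option B. Lowest rate is 6.97% → Option B.

Option B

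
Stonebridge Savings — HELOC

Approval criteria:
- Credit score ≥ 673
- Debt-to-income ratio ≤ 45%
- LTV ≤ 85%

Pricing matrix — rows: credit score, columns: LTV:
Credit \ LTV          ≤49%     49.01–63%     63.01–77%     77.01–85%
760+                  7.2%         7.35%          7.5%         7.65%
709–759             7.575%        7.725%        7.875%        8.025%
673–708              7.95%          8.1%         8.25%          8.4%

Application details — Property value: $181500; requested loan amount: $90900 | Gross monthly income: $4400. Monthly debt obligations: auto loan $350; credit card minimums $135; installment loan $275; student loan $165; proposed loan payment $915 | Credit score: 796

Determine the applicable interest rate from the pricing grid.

7.35%

Credit score 796 ≥ 673; Total monthly debts = (350 + 135 + 275 + 165 + 915) = 1,840. Debt-to-income = 1,840/4,400 = 41.8% — meets 45% limit
Loan-to-value = 90,900/181,500 = 50.1% — pass (85% max)
Credit 796 → row 760+; LTV 50.1% → column 49.01–63%. Grid cell → 7.35%.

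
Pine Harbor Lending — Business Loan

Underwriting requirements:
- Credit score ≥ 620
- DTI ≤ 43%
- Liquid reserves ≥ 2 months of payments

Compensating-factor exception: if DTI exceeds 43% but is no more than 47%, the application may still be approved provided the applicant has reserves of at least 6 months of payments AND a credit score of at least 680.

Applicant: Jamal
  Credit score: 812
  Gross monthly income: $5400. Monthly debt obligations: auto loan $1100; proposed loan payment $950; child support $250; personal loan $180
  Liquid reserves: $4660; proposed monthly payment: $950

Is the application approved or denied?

Credit score 812 ≥ 620 (meets base)
Total debts = (1,100 + 950 + 250 + 180) = 2,480. DTI: 2,480 ÷ 5,400 = 45.9%, over the 43% base limit.
Liquid reserves cover 4,660/950 = 4.9 months — ≥ 2 required
45.9% falls in the override range (43%–47%), so the compensating-factor test applies.
Override check — reserves: 4.9 mo (short of 6); score: 812 (ok).
Override conditions not both satisfied; exception does not apply.

Denied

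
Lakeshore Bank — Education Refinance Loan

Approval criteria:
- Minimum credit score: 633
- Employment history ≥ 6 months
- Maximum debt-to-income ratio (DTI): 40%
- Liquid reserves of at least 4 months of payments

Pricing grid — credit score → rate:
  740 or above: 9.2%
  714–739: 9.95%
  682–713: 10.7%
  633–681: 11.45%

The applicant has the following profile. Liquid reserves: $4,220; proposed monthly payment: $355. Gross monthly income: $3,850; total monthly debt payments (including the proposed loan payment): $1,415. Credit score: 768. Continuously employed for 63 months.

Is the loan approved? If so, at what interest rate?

Credit score 768 ≥ 633 (meets minimum)
Employment 63 ≥ 6 months
DTI = 1,415/3,850 = 36.8% ≤ 40%
Reserves: 4,220 ÷ 355 = 11.9 months (meets 4-month minimum)
All requirements met. Score 768 falls in the 740 or above tier → 9.2%.

Approved at 9.2%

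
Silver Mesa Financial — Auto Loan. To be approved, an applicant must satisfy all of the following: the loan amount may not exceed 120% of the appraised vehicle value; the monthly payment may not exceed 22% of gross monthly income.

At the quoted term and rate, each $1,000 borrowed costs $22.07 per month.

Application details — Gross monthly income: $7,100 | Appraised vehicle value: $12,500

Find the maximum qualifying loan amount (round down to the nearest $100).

Payment cap: 22% × $7,100 = $1,562/month.
At $22.07 per $1,000, that supports 1,562/22.07 × 1,000 ≈ $70,774 → $70,700.
LTV cap: 120% × $12,500 = $15,000 → $15,000.
Binding constraint: loan-to-value.

$15,000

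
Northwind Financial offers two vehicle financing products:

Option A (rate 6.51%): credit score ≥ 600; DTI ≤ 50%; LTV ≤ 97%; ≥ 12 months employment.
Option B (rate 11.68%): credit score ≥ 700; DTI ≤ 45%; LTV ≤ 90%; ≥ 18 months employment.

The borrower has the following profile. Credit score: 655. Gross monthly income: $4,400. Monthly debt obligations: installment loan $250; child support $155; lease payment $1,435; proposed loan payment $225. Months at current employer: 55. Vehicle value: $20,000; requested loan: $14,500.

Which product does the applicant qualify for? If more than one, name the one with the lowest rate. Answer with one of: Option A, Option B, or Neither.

Total debts = (250 + 155 + 1,435 + 225) = 2,065; DTI = 2,065/4,400 = 46.9%.
LTV = 14,500/20,000 = 72.5%.
Option A: score 655 ≥ 600; DTI 46.9% ≤ 50%; LTV 72.5% ≤ 97%; employment 55 ≥ 12 mo → qualifies.
Option B: score 655 < 700; DTI 46.9% > 45%; LTV 72.5% ≤ 90%; employment 55 ≥ 18 mo → does not qualify.

Option A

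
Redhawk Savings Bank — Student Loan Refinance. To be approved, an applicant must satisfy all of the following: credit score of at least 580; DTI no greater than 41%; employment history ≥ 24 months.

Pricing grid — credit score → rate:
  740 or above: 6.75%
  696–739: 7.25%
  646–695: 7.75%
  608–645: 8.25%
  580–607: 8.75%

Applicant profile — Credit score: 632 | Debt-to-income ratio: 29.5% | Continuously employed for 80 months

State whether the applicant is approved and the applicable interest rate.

Credit score 632 ≥ 580 (meets minimum)
Employment 80 ≥ 24 months
DTI 29.5% ≤ 41%
All requirements met. Score 632 falls in the 608–645 tier → 8.25%.

Approved at 8.25%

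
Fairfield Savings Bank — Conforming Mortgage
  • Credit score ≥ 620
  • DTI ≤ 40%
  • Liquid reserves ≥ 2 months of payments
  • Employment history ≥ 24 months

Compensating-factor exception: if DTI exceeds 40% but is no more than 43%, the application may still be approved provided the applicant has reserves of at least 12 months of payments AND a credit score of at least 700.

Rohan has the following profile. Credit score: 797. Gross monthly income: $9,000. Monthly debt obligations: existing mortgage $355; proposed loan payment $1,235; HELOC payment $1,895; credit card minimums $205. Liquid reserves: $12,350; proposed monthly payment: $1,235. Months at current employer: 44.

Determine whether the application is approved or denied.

Credit score 797 ≥ 620 (meets base)
Total debts = (355 + 1,235 + 1,895 + 205) = 3,690. DTI: 3,690 ÷ 9,000 = 41%, over the 40% base limit.
Reserves: 12,350 ÷ 1,235 = 10.0 months (meets 2-month minimum)
Employment 44 ≥ 24 months
41% falls in the override range (40%–43%), so the compensating-factor test applies.
Reserves 10.0 < 12 months; credit score 797 ≥ 700.
Compensating-factor requirement not fully met.

Denied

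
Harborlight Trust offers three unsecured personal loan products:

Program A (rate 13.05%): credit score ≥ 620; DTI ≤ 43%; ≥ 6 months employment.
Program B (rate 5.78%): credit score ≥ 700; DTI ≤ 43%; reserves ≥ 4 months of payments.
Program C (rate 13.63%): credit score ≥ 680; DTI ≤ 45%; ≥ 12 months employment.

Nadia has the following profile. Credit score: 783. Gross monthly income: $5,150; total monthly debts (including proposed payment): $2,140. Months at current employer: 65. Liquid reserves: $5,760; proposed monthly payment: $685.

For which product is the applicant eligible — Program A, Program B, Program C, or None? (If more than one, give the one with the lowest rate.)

Program B

DTI = 2,140/5,150 = 41.6%.
Reserves = 5,760/685 = 8.4 months.
Program A: score 783 ≥ 620; DTI 41.6% ≤ 43%; employment 65 ≥ 6 mo → qualifies.
Program B: score 783 ≥ 700; DTI 41.6% ≤ 43%; reserves 8.4 ≥ 4 mo → qualifies.
Program C: score 783 ≥ 680; DTI 41.6% ≤ 45%; employment 65 ≥ 12 mo → qualifies.
Qualifying: Program A, Program B, Program C. Lowest rate is 5.78% → Program B.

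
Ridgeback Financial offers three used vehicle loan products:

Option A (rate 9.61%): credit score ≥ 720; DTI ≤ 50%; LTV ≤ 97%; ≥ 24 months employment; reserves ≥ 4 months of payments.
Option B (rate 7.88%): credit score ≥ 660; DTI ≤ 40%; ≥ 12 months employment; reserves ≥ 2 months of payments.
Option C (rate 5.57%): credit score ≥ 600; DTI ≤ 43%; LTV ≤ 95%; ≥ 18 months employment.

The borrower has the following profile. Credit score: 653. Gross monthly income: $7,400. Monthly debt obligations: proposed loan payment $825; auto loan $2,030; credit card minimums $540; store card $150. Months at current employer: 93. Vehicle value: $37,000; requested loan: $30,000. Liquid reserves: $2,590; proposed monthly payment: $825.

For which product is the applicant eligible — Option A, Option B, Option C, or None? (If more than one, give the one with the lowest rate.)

None

Total debts = (825 + 2,030 + 540 + 150) = 3,545; DTI = 3,545/7,400 = 47.9%.
LTV = 30,000/37,000 = 81.1%.
Reserves = 2,590/825 = 3.1 months.
Option A: score 653 < 720; DTI 47.9% ≤ 50%; LTV 81.1% ≤ 97%; employment 93 ≥ 24 mo; reserves 3.1 < 4 mo → does not qualify.
Option B: score 653 < 660; DTI 47.9% > 40%; employment 93 ≥ 12 mo; reserves 3.1 ≥ 2 mo → does not qualify.
Option C: score 653 ≥ 600; DTI 47.9% > 43%; LTV 81.1% ≤ 95%; employment 93 ≥ 18 mo → does not qualify.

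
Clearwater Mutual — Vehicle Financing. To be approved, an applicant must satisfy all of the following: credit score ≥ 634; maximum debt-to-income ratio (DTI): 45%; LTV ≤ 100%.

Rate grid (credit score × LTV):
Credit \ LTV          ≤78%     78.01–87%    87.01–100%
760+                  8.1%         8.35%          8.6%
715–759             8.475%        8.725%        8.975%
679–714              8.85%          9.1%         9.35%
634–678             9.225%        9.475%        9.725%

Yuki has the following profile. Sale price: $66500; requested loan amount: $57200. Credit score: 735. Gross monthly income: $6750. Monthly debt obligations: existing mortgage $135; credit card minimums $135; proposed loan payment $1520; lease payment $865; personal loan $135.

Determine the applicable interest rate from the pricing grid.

Credit score 735 ≥ 634; Total monthly debts = (135 + 135 + 1,520 + 865 + 135) = 2,790. DTI = 2,790/6,750 = 41.3% ≤ 45%
Loan-to-value = 57,200/66,500 = 86% — pass (100% max)
Score 735 is in the 715–759 band; LTV 86% is in the 78.01–87% band → 8.725%.

8.725%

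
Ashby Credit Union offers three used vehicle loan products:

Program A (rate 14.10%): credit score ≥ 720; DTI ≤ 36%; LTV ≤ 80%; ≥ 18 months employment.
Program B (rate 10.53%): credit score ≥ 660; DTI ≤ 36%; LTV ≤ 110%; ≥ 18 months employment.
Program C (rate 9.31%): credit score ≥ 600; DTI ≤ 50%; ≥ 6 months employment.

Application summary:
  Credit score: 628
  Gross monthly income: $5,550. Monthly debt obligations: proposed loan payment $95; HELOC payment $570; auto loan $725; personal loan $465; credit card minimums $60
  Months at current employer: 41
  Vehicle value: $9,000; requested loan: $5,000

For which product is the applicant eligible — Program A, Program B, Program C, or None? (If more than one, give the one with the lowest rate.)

Program C

Total debts = (95 + 570 + 725 + 465 + 60) = 1,915; DTI = 1,915/5,550 = 34.5%.
LTV = 5,000/9,000 = 55.6%.
Program A: score 628 < 720; DTI 34.5% ≤ 36%; LTV 55.6% ≤ 80%; employment 41 ≥ 18 mo → does not qualify.
Program B: score 628 < 660; DTI 34.5% ≤ 36%; LTV 55.6% ≤ 110%; employment 41 ≥ 18 mo → does not qualify.
Program C: score 628 ≥ 600; DTI 34.5% ≤ 50%; employment 41 ≥ 6 mo → qualifies.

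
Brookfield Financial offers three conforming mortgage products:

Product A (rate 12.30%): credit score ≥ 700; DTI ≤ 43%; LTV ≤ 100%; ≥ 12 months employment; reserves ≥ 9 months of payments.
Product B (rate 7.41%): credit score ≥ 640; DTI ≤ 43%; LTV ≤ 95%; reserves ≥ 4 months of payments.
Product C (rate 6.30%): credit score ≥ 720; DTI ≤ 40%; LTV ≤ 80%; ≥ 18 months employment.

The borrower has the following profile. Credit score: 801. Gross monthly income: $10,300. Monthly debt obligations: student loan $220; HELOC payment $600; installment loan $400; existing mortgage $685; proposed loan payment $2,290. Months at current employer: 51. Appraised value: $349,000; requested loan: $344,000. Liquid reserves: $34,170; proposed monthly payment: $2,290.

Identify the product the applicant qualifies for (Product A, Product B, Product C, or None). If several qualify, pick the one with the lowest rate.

Total debts = (220 + 600 + 400 + 685 + 2,290) = 4,195; DTI = 4,195/10,300 = 40.7%.
LTV = 344,000/349,000 = 98.6%.
Reserves = 34,170/2,290 = 14.9 months.
Product A: score 801 ≥ 700; DTI 40.7% ≤ 43%; LTV 98.6% ≤ 100%; employment 51 ≥ 12 mo; reserves 14.9 ≥ 9 mo → qualifies.
Product B: score 801 ≥ 640; DTI 40.7% ≤ 43%; LTV 98.6% > 95%; reserves 14.9 ≥ 4 mo → does not qualify.
Product C: score 801 ≥ 720; DTI 40.7% > 40%; LTV 98.6% > 80%; employment 51 ≥ 18 mo → does not qualify.

Product A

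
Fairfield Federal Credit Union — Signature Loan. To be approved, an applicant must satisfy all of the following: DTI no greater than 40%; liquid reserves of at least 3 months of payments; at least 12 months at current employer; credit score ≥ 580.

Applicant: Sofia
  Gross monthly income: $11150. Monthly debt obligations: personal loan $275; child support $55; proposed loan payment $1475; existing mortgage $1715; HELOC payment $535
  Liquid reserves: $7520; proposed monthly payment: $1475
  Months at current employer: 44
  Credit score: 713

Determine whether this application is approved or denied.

Approved

Total monthly debts = (275 + 55 + 1,475 + 1,715 + 535) = 4,055. Debt-to-income = 4,055/11,150 = 36.4% — meets 40% limit
Reserves = 7,520/1,475 = 5.1 months ≥ 3
Employment 44 ≥ 12 months
Credit score 713 ≥ 580 (meets)
All criteria satisfied.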